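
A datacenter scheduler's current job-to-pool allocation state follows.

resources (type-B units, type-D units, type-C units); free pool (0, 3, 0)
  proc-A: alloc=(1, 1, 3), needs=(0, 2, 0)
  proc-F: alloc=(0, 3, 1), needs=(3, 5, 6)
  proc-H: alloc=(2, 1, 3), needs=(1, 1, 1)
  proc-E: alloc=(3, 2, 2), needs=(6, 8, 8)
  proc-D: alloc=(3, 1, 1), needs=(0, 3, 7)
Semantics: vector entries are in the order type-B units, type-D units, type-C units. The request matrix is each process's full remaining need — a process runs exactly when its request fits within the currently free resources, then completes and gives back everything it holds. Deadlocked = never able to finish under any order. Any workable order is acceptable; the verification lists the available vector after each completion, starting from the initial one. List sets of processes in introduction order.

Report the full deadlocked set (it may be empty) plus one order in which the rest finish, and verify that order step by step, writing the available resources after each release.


Nothing here is deadlocked.
Key observation: proc-A leads a chain of completions in which each release enables another process.
The rest can finish in the order proc-A, proc-H, proc-F, proc-D, proc-E. Walking it through:
  pool = (0, 3, 0)
  run proc-A (needs (0, 2, 0), free (0, 3, 0)); after release of (1, 1, 3) the pool is (1, 4, 3)
  run proc-H (needs (1, 1, 1), free (1, 4, 3)); after release of (2, 1, 3) the pool is (3, 5, 6)
  run proc-F (needs (3, 5, 6), free (3, 5, 6)); after release of (0, 3, 1) the pool is (3, 8, 7)
  run proc-D (needs (0, 3, 7), free (3, 8, 7)); after release of (3, 1, 1) the pool is (6, 9, 8)
  run proc-E (needs (6, 8, 8), free (6, 9, 8)); after release of (3, 2, 2) the pool is (9, 11, 10)


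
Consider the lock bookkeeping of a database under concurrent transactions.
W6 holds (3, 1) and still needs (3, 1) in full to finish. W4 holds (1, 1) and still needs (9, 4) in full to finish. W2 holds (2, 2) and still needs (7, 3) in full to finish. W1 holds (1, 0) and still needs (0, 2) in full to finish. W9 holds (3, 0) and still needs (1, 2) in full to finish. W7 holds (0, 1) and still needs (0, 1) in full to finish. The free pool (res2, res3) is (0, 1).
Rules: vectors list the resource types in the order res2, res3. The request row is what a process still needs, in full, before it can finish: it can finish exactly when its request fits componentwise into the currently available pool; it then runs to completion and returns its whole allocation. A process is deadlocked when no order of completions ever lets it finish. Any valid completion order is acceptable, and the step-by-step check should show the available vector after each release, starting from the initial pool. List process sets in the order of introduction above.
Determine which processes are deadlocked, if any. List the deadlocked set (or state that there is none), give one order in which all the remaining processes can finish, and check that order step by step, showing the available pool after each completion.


No process is deadlocked.
Key observation: W7 can run right away; the returned allocation unlocks the remaining processes in turn.
The rest can finish in the order W7, W1, W9, W6, W2, W4. Check, step by step:
  pool = (0, 1)
  W7 needs (0, 1) <= (0, 1) -> finishes; pool += (0, 1) = (0, 2)
  W1 needs (0, 2) <= (0, 2) -> finishes; pool += (1, 0) = (1, 2)
  W9 needs (1, 2) <= (1, 2) -> finishes; pool += (3, 0) = (4, 2)
  W6 needs (3, 1) <= (4, 2) -> finishes; pool += (3, 1) = (7, 3)
  W2 needs (7, 3) <= (7, 3) -> finishes; pool += (2, 2) = (9, 5)
  W4 needs (9, 4) <= (9, 5) -> finishes; pool += (1, 1) = (10, 6)


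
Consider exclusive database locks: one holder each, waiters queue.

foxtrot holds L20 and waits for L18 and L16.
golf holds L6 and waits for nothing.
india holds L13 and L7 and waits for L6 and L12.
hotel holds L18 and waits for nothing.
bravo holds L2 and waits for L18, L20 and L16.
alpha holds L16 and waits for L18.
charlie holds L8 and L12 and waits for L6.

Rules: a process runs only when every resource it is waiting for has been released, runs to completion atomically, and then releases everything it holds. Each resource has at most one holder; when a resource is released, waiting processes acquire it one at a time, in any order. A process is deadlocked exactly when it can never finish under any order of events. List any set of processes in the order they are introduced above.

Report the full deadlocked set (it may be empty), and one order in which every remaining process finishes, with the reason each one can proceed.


Nothing here is deadlocked.
Key observation: the wait relation is loop-free; peeling off processes with no waits unwinds the whole state.
One completion order for the rest: golf, hotel, charlie, alpha, foxtrot, bravo, india.
Verifying each step:
  golf waits on nothing -> runs at once and releases L6
  hotel waits on nothing -> runs at once and releases L18
  run charlie (all its waits — L6 — are resolved); releases L8 and L12
  run alpha (all its waits — L18 — are resolved); releases L16
  run foxtrot (all its waits — L18 and L16 — are resolved); releases L20
  run bravo (all its waits — L18, L20 and L16 — are resolved); releases L2
  run india (all its waits — L6 and L12 — are resolved); releases L13 and L7


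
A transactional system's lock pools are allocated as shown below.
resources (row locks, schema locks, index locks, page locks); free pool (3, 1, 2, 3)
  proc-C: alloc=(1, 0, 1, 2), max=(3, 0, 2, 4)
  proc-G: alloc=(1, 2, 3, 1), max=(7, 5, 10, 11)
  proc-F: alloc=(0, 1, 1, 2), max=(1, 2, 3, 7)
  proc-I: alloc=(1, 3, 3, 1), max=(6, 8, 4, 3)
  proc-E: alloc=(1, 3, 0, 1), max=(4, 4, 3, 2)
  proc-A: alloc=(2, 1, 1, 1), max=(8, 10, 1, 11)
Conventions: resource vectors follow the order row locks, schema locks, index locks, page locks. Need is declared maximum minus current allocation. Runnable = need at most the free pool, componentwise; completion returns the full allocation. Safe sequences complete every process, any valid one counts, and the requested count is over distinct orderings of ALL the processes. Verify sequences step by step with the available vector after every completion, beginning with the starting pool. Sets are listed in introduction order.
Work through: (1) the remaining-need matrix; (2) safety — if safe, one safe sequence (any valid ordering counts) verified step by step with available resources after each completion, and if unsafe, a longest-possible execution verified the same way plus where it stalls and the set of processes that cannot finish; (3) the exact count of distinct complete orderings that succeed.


(1) Outstanding need per process (order row locks, schema locks, index locks, page locks):
  proc-C: (2, 0, 1, 2)
  proc-G: (6, 3, 7, 10)
  proc-F: (1, 1, 2, 5)
  proc-I: (5, 5, 1, 2)
  proc-E: (3, 1, 3, 1)
  proc-A: (6, 9, 0, 10)
(2) The state is UNSAFE.
Key observation: once proc-C, proc-F, proc-E, proc-I finish, the pool peaks at (6, 8, 7, 9) — and every remaining process still needs more page locks than that.
The run proc-C, proc-F, proc-E, proc-I cannot be extended any further. Step-by-step check:
  pool = (3, 1, 2, 3)
  run proc-C (needs (2, 0, 1, 2), free (3, 1, 2, 3)); after release of (1, 0, 1, 2) the pool is (4, 1, 3, 5)
  run proc-F (needs (1, 1, 2, 5), free (4, 1, 3, 5)); after release of (0, 1, 1, 2) the pool is (4, 2, 4, 7)
  run proc-E (needs (3, 1, 3, 1), free (4, 2, 4, 7)); after release of (1, 3, 0, 1) the pool is (5, 5, 4, 8)
  run proc-I (needs (5, 5, 1, 2), free (5, 5, 4, 8)); after release of (1, 3, 3, 1) the pool is (6, 8, 7, 9)
  proc-G still needs (6, 3, 7, 10) but only (6, 8, 7, 9) is free — short on page locks
  proc-A still needs (6, 9, 0, 10) but only (6, 8, 7, 9) is free — short on schema locks and page locks
Permanently blocked: proc-G and proc-A.
(3) The exact count: 0 of the possible complete orderings are safe sequences.


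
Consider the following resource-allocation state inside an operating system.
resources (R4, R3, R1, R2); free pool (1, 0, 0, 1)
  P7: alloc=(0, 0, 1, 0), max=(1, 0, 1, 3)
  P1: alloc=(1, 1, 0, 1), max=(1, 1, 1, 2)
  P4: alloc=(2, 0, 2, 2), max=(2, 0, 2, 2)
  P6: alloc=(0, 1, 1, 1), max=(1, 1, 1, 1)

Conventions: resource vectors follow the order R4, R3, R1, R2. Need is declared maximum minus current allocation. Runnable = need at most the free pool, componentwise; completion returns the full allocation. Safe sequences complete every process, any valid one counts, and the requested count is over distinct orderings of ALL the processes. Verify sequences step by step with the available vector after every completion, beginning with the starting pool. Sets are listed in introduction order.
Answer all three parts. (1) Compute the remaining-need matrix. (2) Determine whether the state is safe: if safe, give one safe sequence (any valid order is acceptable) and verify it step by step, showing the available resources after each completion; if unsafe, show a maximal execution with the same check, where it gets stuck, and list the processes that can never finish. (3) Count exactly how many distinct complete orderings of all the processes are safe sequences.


(1) Outstanding need per process (order R4, R3, R1, R2):
  P7: (1, 0, 0, 3)
  P1: (0, 0, 1, 1)
  P4: (0, 0, 0, 0)
  P6: (1, 0, 0, 0)
(2) The state is SAFE; one workable sequence: P6, P1, P4, P7.
Key observation: the order's first zero-slack moment is P6 ((1, 0, 0, 0) needed, (1, 0, 0, 1) free — a requested resource with nothing to spare).
Verifying each step:
  pool = (1, 0, 0, 1)
  P6: need (1, 0, 0, 0) fits (1, 0, 0, 1); releases (0, 1, 1, 1), pool now (1, 1, 1, 2)
  P1: need (0, 0, 1, 1) fits (1, 1, 1, 2); releases (1, 1, 0, 1), pool now (2, 2, 1, 3)
  P4: need (0, 0, 0, 0) fits (2, 2, 1, 3); releases (2, 0, 2, 2), pool now (4, 2, 3, 5)
  P7: need (1, 0, 0, 3) fits (4, 2, 3, 5); releases (0, 0, 1, 0), pool now (4, 2, 4, 5)
(3) Exactly 10 of the possible complete orderings are safe sequences.


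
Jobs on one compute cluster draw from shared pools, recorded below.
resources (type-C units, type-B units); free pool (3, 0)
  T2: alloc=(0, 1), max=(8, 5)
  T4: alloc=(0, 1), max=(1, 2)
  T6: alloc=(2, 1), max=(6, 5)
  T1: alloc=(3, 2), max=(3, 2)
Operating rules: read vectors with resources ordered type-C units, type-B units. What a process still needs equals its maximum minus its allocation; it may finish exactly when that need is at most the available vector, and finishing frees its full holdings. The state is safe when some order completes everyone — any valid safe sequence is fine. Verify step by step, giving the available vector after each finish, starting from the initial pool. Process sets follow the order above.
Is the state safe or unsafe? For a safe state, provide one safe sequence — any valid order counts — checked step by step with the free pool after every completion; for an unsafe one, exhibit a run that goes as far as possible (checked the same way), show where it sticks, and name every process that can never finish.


UNSAFE — no complete ordering exists.
Key observation: no order helps: past T1, T4, the free pool tops out at (6, 3), below what each blocked process needs in type-B units.
Going as far as possible: T1, T4; after that, nothing fits. Step-by-step check:
  pool = (3, 0)
  T1: need (0, 0) fits (3, 0); releases (3, 2), pool now (6, 2)
  T4: need (1, 1) fits (6, 2); releases (0, 1), pool now (6, 3)
  blocked: T2 wants (8, 4), pool (6, 3) — not enough type-C units and type-B units
  blocked: T6 wants (4, 4), pool (6, 3) — not enough type-B units
Permanently blocked: T2 and T6.


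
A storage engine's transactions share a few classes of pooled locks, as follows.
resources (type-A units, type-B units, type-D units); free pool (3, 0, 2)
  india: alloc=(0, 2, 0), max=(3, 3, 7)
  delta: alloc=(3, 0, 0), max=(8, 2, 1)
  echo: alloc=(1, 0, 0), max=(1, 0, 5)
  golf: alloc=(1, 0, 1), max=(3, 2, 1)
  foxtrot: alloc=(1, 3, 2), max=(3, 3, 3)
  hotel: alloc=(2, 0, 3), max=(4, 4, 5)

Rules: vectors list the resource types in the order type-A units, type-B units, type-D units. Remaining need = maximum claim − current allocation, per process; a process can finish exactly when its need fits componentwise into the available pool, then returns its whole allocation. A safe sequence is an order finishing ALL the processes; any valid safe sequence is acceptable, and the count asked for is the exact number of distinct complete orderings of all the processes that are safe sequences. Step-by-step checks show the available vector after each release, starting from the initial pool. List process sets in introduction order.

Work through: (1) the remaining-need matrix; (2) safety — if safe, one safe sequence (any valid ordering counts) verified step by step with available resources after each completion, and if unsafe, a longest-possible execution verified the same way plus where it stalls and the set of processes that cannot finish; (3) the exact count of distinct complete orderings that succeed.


(1) Remaining need (order type-A units, type-B units, type-D units):
  india: (3, 1, 7)
  delta: (5, 2, 1)
  echo: (0, 0, 5)
  golf: (2, 2, 0)
  foxtrot: (2, 0, 1)
  hotel: (2, 4, 2)
(2) UNSAFE — no complete ordering exists.
Key observation: after foxtrot, golf, delta, echo the pool peaks at (9, 3, 5), and each blocked process is short somewhere: india on type-D units; hotel on type-B units.
A maximal execution: foxtrot, golf, delta, echo — then nothing else fits. Walking it through:
  pool = (3, 0, 2)
  foxtrot: need (2, 0, 1) fits (3, 0, 2); releases (1, 3, 2), pool now (4, 3, 4)
  golf: need (2, 2, 0) fits (4, 3, 4); releases (1, 0, 1), pool now (5, 3, 5)
  delta: need (5, 2, 1) fits (5, 3, 5); releases (3, 0, 0), pool now (8, 3, 5)
  echo: need (0, 0, 5) fits (8, 3, 5); releases (1, 0, 0), pool now (9, 3, 5)
  india still needs (3, 1, 7) but only (9, 3, 5) is free — short on type-D units
  hotel still needs (2, 4, 2) but only (9, 3, 5) is free — short on type-B units
Permanently blocked: india and hotel.
(3) The exact count: 0 of the possible complete orderings are safe sequences.


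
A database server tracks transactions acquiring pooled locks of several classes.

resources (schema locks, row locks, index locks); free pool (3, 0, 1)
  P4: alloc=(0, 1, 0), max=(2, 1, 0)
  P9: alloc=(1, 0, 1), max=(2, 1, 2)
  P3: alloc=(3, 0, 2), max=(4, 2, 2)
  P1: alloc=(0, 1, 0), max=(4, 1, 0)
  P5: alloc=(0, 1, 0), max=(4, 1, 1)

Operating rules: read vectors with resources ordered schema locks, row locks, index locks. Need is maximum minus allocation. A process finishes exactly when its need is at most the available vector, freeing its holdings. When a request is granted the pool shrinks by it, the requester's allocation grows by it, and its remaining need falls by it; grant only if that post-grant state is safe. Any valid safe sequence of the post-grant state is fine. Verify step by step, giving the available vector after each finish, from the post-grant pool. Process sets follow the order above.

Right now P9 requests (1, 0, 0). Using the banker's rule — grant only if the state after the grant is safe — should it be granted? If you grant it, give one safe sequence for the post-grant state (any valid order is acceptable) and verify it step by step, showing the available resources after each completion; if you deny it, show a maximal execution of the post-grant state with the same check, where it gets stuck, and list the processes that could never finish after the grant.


GRANT. The post-grant state is safe; one safe sequence: P4, P9, P5, P1, P3.
Key observation: with (2, 0, 1) left after the transfer, P4 can run at once — the state stays safe.
Verifying the post-grant state step by step:
  pool = (2, 0, 1)
  P4 needs (2, 0, 0) <= (2, 0, 1) -> finishes; pool += (0, 1, 0) = (2, 1, 1)
  P9 needs (0, 1, 1) <= (2, 1, 1) -> finishes; pool += (2, 0, 1) = (4, 1, 2)
  P5 needs (4, 0, 1) <= (4, 1, 2) -> finishes; pool += (0, 1, 0) = (4, 2, 2)
  P1 needs (4, 0, 0) <= (4, 2, 2) -> finishes; pool += (0, 1, 0) = (4, 3, 2)
  P3 needs (1, 2, 0) <= (4, 3, 2) -> finishes; pool += (3, 0, 2) = (7, 3, 4)


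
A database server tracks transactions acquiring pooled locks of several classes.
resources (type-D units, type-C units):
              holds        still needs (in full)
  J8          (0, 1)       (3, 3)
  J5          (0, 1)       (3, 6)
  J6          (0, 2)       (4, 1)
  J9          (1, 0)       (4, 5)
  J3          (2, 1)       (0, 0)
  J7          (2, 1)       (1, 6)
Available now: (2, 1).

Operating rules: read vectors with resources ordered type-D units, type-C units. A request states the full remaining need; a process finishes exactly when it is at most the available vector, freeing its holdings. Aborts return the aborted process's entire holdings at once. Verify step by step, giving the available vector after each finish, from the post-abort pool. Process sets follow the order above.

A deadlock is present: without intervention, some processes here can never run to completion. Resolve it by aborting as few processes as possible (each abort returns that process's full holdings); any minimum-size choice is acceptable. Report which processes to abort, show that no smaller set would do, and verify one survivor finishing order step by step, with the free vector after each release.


Abort J5.
Key observation: aborting J5 returns (0, 1), and J7 — hopeless before — runs at step 5 with the returned capacity in the pool.
No smaller set exists: with zero aborts the deadlock remains.
The survivors complete as J3, J8, J6, J9, J7. Step-by-step check (starting from the post-abort pool):
  pool = (2, 2)
  J3 needs (0, 0) <= (2, 2) -> finishes; pool += (2, 1) = (4, 3)
  J8 needs (3, 3) <= (4, 3) -> finishes; pool += (0, 1) = (4, 4)
  J6 needs (4, 1) <= (4, 4) -> finishes; pool += (0, 2) = (4, 6)
  J9 needs (4, 5) <= (4, 6) -> finishes; pool += (1, 0) = (5, 6)
  J7 needs (1, 6) <= (5, 6) -> finishes; pool += (2, 1) = (7, 7)


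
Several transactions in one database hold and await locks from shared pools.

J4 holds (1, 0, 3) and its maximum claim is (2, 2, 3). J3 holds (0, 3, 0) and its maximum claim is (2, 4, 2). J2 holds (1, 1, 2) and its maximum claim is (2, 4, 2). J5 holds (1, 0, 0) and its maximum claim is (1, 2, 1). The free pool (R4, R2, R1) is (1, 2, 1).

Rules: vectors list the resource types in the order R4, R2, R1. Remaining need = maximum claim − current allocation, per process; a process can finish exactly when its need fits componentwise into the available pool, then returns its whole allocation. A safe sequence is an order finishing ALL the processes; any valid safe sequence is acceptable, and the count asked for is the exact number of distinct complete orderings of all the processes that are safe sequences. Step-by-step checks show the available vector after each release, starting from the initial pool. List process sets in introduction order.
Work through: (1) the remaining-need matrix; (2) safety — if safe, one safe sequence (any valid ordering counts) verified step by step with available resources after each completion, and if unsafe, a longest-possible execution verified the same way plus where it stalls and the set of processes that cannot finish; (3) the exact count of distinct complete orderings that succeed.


(1) Outstanding need per process (order R4, R2, R1):
  J4: (1, 2, 0)
  J3: (2, 1, 2)
  J2: (1, 3, 0)
  J5: (0, 2, 1)
(2) SAFE, for example via the order J5, J4, J3, J2.
Key observation: reading the order forward, J5 is the first process whose need (0, 2, 1) meets the free pool (1, 2, 1) exactly on a resource it requests.
Check, step by step:
  pool = (1, 2, 1)
  J5: need (0, 2, 1) fits (1, 2, 1); releases (1, 0, 0), pool now (2, 2, 1)
  J4: need (1, 2, 0) fits (2, 2, 1); releases (1, 0, 3), pool now (3, 2, 4)
  J3: need (2, 1, 2) fits (3, 2, 4); releases (0, 3, 0), pool now (3, 5, 4)
  J2: need (1, 3, 0) fits (3, 5, 4); releases (1, 1, 2), pool now (4, 6, 6)
(3) Exactly 4 of the possible complete orderings are safe sequences.


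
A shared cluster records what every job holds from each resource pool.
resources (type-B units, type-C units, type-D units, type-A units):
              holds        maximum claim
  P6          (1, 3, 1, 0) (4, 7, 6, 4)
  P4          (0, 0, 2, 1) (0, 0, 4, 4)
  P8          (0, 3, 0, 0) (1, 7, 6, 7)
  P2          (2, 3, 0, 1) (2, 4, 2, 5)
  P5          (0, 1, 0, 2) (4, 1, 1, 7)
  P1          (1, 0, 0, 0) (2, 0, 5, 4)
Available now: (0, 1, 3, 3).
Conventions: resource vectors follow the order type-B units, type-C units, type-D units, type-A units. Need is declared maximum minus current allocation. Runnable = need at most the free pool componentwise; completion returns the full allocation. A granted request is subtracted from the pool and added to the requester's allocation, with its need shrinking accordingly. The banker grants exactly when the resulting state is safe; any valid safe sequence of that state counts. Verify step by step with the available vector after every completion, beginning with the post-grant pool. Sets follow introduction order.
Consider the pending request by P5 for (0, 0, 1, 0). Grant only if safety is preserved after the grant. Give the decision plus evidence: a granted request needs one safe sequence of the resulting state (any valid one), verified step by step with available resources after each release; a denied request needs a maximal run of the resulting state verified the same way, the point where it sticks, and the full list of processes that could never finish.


DENY — the pretend-granted state is unsafe.
Key observation: after P4, P2 the pool peaks at (2, 4, 4, 5), and each blocked process is short somewhere: P6 on type-B units, type-D units; P8 on type-D units, type-A units; P5 on type-B units; P1 on type-D units.
On the post-grant state, P4, P2 is a maximal run — nothing extends it. Verifying each step:
  pool = (0, 1, 2, 3)
  run P4 (needs (0, 0, 2, 3), free (0, 1, 2, 3)); after release of (0, 0, 2, 1) the pool is (0, 1, 4, 4)
  run P2 (needs (0, 1, 2, 4), free (0, 1, 4, 4)); after release of (2, 3, 0, 1) the pool is (2, 4, 4, 5)
  P6 still needs (3, 4, 5, 4) but only (2, 4, 4, 5) is free — short on type-B units and type-D units
  P8 still needs (1, 4, 6, 7) but only (2, 4, 4, 5) is free — short on type-D units and type-A units
  P5 still needs (4, 0, 0, 5) but only (2, 4, 4, 5) is free — short on type-B units
  P1 still needs (1, 0, 5, 4) but only (2, 4, 4, 5) is free — short on type-D units
Had the request been granted, P6, P8, P5 and P1 could never finish.


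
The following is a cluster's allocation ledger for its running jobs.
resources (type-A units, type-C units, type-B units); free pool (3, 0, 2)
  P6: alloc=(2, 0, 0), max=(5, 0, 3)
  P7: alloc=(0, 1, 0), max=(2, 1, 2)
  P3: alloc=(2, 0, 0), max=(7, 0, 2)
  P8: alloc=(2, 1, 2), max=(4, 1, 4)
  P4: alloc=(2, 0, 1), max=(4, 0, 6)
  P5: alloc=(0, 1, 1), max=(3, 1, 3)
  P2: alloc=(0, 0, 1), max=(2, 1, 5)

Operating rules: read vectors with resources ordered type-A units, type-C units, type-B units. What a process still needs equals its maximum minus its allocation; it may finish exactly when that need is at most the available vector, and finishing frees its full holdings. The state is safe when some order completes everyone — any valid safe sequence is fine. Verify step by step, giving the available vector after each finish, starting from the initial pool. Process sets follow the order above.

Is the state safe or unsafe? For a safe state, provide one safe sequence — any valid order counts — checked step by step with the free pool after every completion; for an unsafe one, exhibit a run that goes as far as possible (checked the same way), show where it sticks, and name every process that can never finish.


SAFE — a valid safe sequence is P5, P8, P7, P4, P2, P6, P3.
Key observation: P5 marks the first exact bind of the order: its need (3, 0, 2) fits the free (3, 0, 2) with zero slack on a requested resource.
Step-by-step check:
  pool = (3, 0, 2)
  P5 needs (3, 0, 2) <= (3, 0, 2) -> finishes; pool += (0, 1, 1) = (3, 1, 3)
  P8 needs (2, 0, 2) <= (3, 1, 3) -> finishes; pool += (2, 1, 2) = (5, 2, 5)
  P7 needs (2, 0, 2) <= (5, 2, 5) -> finishes; pool += (0, 1, 0) = (5, 3, 5)
  P4 needs (2, 0, 5) <= (5, 3, 5) -> finishes; pool += (2, 0, 1) = (7, 3, 6)
  P2 needs (2, 1, 4) <= (7, 3, 6) -> finishes; pool += (0, 0, 1) = (7, 3, 7)
  P6 needs (3, 0, 3) <= (7, 3, 7) -> finishes; pool += (2, 0, 0) = (9, 3, 7)
  P3 needs (5, 0, 2) <= (9, 3, 7) -> finishes; pool += (2, 0, 0) = (11, 3, 7)


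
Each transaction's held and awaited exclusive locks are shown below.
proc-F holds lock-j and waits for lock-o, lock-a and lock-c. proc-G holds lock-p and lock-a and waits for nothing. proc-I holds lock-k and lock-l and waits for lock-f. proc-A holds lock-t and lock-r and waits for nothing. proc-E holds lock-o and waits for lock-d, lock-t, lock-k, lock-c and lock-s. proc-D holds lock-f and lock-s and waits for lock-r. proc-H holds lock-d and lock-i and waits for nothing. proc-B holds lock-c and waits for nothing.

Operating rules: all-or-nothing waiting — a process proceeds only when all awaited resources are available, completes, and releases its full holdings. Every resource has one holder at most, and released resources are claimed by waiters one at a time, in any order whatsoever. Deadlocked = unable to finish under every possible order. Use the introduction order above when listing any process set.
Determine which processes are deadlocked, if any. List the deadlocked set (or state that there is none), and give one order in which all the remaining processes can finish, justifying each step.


Nothing here is deadlocked.
Key observation: the waits form no ring: some process can always run, and its releases unblock the others one by one.
The rest can finish in the order proc-A, proc-G, proc-D, proc-I, proc-H, proc-B, proc-E, proc-F.
Step-by-step check:
  proc-A waits on nothing -> runs at once and releases lock-t and lock-r
  proc-G waits on nothing -> runs at once and releases lock-p and lock-a
  proc-D: everything it awaited (lock-r) is free; runs, freeing lock-f and lock-s
  proc-I: everything it awaited (lock-f) is free; runs, freeing lock-k and lock-l
  proc-H waits on nothing -> runs at once and releases lock-d and lock-i
  proc-B waits on nothing -> runs at once and releases lock-c
  proc-E: everything it awaited (lock-d, lock-t, lock-k, lock-c and lock-s) is free; runs, freeing lock-o
  proc-F: everything it awaited (lock-o, lock-a and lock-c) is free; runs, freeing lock-j


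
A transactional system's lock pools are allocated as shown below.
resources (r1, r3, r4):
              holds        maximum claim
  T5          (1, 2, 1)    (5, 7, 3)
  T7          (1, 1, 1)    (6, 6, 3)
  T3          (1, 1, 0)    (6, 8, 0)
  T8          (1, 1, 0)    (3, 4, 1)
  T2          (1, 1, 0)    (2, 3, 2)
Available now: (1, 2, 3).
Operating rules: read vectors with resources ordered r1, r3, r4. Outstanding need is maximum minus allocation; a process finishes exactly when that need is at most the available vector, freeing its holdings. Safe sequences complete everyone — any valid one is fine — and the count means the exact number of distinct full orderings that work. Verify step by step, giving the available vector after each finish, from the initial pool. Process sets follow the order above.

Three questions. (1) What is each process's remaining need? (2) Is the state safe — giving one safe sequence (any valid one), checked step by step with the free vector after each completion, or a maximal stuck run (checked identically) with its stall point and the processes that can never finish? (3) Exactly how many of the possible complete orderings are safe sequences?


(1) Remaining need (order r1, r3, r4):
  T5: (4, 5, 2)
  T7: (5, 5, 2)
  T3: (5, 7, 0)
  T8: (2, 3, 1)
  T2: (1, 2, 2)
(2) The state is UNSAFE.
Key observation: r1 is the bottleneck — with T2, T8 done the pool holds (3, 4, 3), short of every remaining need.
Going as far as possible: T2, T8; after that, nothing fits. Step-by-step check:
  pool = (1, 2, 3)
  T2 needs (1, 2, 2) <= (1, 2, 3) -> finishes; pool += (1, 1, 0) = (2, 3, 3)
  T8 needs (2, 3, 1) <= (2, 3, 3) -> finishes; pool += (1, 1, 0) = (3, 4, 3)
  T5 cannot run: need (4, 5, 2) vs free (3, 4, 3) (insufficient r1 and r3)
  T7 cannot run: need (5, 5, 2) vs free (3, 4, 3) (insufficient r1 and r3)
  T3 cannot run: need (5, 7, 0) vs free (3, 4, 3) (insufficient r1 and r3)
Never able to finish: T5, T7 and T3.
(3) Exactly 0 of the possible complete orderings are safe sequences.


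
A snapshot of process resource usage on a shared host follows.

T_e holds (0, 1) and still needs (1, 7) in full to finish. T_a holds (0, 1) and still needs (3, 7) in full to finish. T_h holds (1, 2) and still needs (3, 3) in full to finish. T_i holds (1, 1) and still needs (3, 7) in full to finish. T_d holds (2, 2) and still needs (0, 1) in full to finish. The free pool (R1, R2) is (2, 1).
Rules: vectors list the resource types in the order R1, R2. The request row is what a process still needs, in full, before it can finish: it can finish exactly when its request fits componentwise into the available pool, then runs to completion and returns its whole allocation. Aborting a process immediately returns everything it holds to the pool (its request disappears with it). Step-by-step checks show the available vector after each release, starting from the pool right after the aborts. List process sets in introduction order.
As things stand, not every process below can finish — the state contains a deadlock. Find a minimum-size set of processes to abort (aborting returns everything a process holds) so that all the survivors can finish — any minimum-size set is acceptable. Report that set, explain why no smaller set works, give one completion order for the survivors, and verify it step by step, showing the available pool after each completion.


The answer: abort T_e and T_i.
Key observation: no ordering could ever have run T_a before the abort of T_e and T_i; with (1, 2) back in the pool it fits at step 3.
No one abort is enough; case by case: T_e alone leaves T_a blocked (short on R2); T_a alone leaves T_e blocked (short on R2); T_h alone leaves T_e blocked (short on R2); T_i alone leaves T_e blocked (short on R2); T_d alone leaves T_e blocked (short on R2).
One survivor order: T_d, T_h, T_a. Step-by-step check (post-abort pool first):
  pool = (3, 3)
  T_d needs (0, 1) <= (3, 3) -> finishes; pool += (2, 2) = (5, 5)
  T_h needs (3, 3) <= (5, 5) -> finishes; pool += (1, 2) = (6, 7)
  T_a needs (3, 7) <= (6, 7) -> finishes; pool += (0, 1) = (6, 8)


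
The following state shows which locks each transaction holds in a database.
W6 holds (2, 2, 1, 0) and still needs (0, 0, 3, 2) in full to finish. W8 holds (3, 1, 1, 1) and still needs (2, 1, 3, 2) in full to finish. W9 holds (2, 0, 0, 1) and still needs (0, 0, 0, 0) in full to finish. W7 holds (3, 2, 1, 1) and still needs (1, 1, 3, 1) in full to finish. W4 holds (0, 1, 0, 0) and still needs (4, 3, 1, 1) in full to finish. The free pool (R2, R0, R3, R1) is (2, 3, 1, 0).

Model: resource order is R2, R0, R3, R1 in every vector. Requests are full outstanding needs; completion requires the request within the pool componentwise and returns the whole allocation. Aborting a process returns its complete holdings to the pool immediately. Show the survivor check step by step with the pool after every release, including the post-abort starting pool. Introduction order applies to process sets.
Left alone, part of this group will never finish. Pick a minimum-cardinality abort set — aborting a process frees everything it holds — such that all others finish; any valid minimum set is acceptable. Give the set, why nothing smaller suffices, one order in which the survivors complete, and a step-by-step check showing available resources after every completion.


The answer: abort W8 and W7.
Key observation: aborting W8 and W7 returns (6, 3, 2, 2), and W6 — hopeless before — runs at step 2 with the returned capacity in the pool.
No one abort is enough; case by case: W6 alone leaves W8 blocked (short on R3 and R1); W8 alone leaves W6 blocked (short on R3); W9 alone leaves W6 blocked (short on R3 and R1); W7 alone leaves W6 blocked (short on R3); W4 alone leaves W6 blocked (short on R3 and R1).
Survivors finish in the order: W9, W6, W4. Verifying each step (pool after the aborts first):
  pool = (8, 6, 3, 2)
  W9: need (0, 0, 0, 0) fits (8, 6, 3, 2); releases (2, 0, 0, 1), pool now (10, 6, 3, 3)
  W6: need (0, 0, 3, 2) fits (10, 6, 3, 3); releases (2, 2, 1, 0), pool now (12, 8, 4, 3)
  W4: need (4, 3, 1, 1) fits (12, 8, 4, 3); releases (0, 1, 0, 0), pool now (12, 9, 4, 3)


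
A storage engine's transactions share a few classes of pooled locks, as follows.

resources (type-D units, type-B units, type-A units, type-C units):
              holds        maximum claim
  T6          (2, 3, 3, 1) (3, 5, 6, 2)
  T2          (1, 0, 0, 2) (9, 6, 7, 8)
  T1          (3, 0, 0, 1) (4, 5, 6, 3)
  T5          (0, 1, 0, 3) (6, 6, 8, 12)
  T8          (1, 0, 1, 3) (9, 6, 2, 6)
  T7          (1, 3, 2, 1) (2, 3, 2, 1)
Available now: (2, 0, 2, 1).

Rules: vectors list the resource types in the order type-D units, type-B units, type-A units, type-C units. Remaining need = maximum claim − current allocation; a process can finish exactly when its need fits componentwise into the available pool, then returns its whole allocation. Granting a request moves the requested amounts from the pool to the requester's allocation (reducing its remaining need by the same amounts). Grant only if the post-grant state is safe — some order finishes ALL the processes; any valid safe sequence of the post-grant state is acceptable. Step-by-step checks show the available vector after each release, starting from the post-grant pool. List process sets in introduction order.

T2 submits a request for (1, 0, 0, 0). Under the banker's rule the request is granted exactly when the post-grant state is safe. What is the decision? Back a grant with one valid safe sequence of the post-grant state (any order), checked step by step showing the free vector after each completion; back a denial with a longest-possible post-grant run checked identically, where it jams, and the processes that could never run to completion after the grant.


DENY — the pretend-granted state is unsafe.
Key observation: after T7, T6, T1 the pool peaks at (7, 6, 7, 4), and each blocked process is short somewhere: T2 on type-C units; T5 on type-A units, type-C units; T8 on type-D units.
After a pretend grant, a maximal execution: T7, T6, T1 — then nothing else fits. Walking it through:
  pool = (1, 0, 2, 1)
  T7 needs (1, 0, 0, 0) <= (1, 0, 2, 1) -> finishes; pool += (1, 3, 2, 1) = (2, 3, 4, 2)
  T6 needs (1, 2, 3, 1) <= (2, 3, 4, 2) -> finishes; pool += (2, 3, 3, 1) = (4, 6, 7, 3)
  T1 needs (1, 5, 6, 2) <= (4, 6, 7, 3) -> finishes; pool += (3, 0, 0, 1) = (7, 6, 7, 4)
  T2 cannot run: need (7, 6, 7, 6) vs free (7, 6, 7, 4) (insufficient type-C units)
  T5 cannot run: need (6, 5, 8, 9) vs free (7, 6, 7, 4) (insufficient type-A units and type-C units)
  T8 cannot run: need (8, 6, 1, 3) vs free (7, 6, 7, 4) (insufficient type-D units)
Processes that could never finish after the grant: T2, T5 and T8.


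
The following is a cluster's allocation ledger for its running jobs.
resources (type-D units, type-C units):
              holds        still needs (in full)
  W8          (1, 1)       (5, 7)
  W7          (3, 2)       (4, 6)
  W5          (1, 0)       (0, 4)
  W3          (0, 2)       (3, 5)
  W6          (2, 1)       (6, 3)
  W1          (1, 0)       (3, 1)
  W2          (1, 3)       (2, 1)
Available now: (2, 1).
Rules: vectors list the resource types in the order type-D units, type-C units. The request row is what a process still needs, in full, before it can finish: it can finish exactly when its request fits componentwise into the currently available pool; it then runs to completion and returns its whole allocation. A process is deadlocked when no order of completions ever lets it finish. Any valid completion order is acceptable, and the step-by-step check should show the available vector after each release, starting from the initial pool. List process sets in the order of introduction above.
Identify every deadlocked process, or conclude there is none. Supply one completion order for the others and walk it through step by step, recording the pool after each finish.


Deadlocked set: W8, W7, W3 and W6.
Key observation: after W2, W1, W5 the pool peaks at (5, 4), and each blocked process is short somewhere: W8 on type-C units; W7 on type-C units; W3 on type-C units; W6 on type-D units.
A valid finishing order for the others: W2, W1, W5. Walking it through:
  pool = (2, 1)
  run W2 (needs (2, 1), free (2, 1)); after release of (1, 3) the pool is (3, 4)
  run W1 (needs (3, 1), free (3, 4)); after release of (1, 0) the pool is (4, 4)
  run W5 (needs (0, 4), free (4, 4)); after release of (1, 0) the pool is (5, 4)
None of the blocked processes ever fits:
  blocked: W8 wants (5, 7), pool (5, 4) — not enough type-C units
  blocked: W7 wants (4, 6), pool (5, 4) — not enough type-C units
  blocked: W3 wants (3, 5), pool (5, 4) — not enough type-C units
  blocked: W6 wants (6, 3), pool (5, 4) — not enough type-D units


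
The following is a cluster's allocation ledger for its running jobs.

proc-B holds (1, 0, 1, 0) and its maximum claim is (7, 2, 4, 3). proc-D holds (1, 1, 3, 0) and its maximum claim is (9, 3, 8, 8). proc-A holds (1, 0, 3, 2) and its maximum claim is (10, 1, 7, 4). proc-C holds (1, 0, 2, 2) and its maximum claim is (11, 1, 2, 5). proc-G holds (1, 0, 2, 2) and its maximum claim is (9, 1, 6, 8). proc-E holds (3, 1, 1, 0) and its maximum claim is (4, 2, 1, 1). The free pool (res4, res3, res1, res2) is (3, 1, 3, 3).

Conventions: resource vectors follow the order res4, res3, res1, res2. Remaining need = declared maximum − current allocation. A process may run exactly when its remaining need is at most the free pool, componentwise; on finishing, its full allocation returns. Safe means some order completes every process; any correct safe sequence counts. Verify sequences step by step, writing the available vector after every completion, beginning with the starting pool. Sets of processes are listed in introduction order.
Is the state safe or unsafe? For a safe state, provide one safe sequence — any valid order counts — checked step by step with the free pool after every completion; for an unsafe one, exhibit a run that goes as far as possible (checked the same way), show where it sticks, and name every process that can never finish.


The state is UNSAFE.
Key observation: no order helps: past proc-E, proc-B, the free pool tops out at (7, 2, 5, 3), below what each blocked process needs in res4.
A maximal execution: proc-E, proc-B — then nothing else fits. Check, step by step:
  pool = (3, 1, 3, 3)
  run proc-E (needs (1, 1, 0, 1), free (3, 1, 3, 3)); after release of (3, 1, 1, 0) the pool is (6, 2, 4, 3)
  run proc-B (needs (6, 2, 3, 3), free (6, 2, 4, 3)); after release of (1, 0, 1, 0) the pool is (7, 2, 5, 3)
  blocked: proc-D wants (8, 2, 5, 8), pool (7, 2, 5, 3) — not enough res4 and res2
  blocked: proc-A wants (9, 1, 4, 2), pool (7, 2, 5, 3) — not enough res4
  blocked: proc-C wants (10, 1, 0, 3), pool (7, 2, 5, 3) — not enough res4
  blocked: proc-G wants (8, 1, 4, 6), pool (7, 2, 5, 3) — not enough res4 and res2
Never able to finish: proc-D, proc-A, proc-C and proc-G.


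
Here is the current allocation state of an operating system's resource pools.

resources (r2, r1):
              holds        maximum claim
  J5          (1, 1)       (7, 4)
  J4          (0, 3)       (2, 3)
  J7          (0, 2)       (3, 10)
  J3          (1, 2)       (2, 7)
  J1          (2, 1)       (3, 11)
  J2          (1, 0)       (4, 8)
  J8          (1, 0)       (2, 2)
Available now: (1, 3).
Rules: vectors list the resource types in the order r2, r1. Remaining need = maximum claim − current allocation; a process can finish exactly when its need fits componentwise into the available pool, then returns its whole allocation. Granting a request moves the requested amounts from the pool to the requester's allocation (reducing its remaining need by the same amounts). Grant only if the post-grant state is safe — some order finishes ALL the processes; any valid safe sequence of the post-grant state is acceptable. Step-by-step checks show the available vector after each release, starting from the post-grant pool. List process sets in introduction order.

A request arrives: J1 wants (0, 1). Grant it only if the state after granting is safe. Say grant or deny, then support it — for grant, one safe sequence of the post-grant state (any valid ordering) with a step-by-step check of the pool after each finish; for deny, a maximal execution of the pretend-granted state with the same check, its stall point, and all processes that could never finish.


DENY. Granting would leave the state unsafe.
Key observation: after J8, J4, J3 the pool peaks at (3, 7), and each blocked process is short somewhere: J5 on r2; J7 on r1; J1 on r1; J2 on r1.
After a pretend grant, a maximal execution: J8, J4, J3 — then nothing else fits. Check, step by step:
  pool = (1, 2)
  J8 needs (1, 2) <= (1, 2) -> finishes; pool += (1, 0) = (2, 2)
  J4 needs (2, 0) <= (2, 2) -> finishes; pool += (0, 3) = (2, 5)
  J3 needs (1, 5) <= (2, 5) -> finishes; pool += (1, 2) = (3, 7)
  J5 still needs (6, 3) but only (3, 7) is free — short on r2
  J7 still needs (3, 8) but only (3, 7) is free — short on r1
  J1 still needs (1, 9) but only (3, 7) is free — short on r1
  J2 still needs (3, 8) but only (3, 7) is free — short on r1
Processes that could never finish after the grant: J5, J7, J1 and J2.
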